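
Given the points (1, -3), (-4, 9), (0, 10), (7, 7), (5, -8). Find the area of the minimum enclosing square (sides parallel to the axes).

The bounding box has width 11 and height 18.
An axis-aligned square enclosing the set must have side ≥ max(width, height).
So the minimum side is max(11, 18) = 18.
Area = 18² = 324.

324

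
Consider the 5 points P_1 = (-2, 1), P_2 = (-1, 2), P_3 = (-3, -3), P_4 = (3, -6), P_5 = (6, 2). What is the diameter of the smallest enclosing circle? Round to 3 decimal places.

10.353

The minimum enclosing circle of a finite set is fixed by two of the points (as a diameter) or three (as a circumcircle).
The minimum enclosing circle is determined by three boundary points: P_3, P_4, P_5.
Their circumcentre is (67/38, -37/38) with r² = 19345/722.
The farthest remaining point P_1 is at distance² 13037/722 ≤ 19345/722.
Diameter = 2r = 2√(19345/722) ≈ 10.353.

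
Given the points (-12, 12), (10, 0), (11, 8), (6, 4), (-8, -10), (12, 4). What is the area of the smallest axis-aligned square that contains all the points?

576

The bounding box has width 24 and height 22.
An axis-aligned square enclosing the set must have side ≥ max(width, height).
So the minimum side is max(24, 22) = 24.
Area = 24² = 576.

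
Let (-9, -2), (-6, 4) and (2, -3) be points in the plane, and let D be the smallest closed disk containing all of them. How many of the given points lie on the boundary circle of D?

3

Call the three points A, B, C in the order given.
Side lengths²: AB² = 45, AC² = 122, BC² = 113.
Since AC² = 122 < 113 + 45 = 158, the triangle is acute, so the smallest enclosing circle is the circumcircle.
Circumcentre = (-155/46, -49/46), r² = 34465/1058.
The points at distance exactly r from the centre are (-9, -2), (-6, 4), (2, -3) — 3 points.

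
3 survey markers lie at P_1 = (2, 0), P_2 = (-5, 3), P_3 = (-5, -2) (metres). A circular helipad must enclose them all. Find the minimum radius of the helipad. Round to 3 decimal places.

Side lengths²: P_1P_2² = 58, P_1P_3² = 53, P_2P_3² = 25.
Since P_1P_2² = 58 < 53 + 25 = 78, the triangle is acute, so the smallest enclosing circle is the circumcircle.
Circumcentre = (-27/14, 0.5), r² = 1537/98.
r = √(1537/98) ≈ 3.960.

3.960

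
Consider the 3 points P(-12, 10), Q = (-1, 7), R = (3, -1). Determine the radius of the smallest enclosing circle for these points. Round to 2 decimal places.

Side lengths²: PQ² = 130, PR² = 346, QR² = 80.
Since PR² = 346 ≥ 130 + 80 = 210, the angle opposite PR is not acute, so the smallest enclosing circle has PR as diameter.
Centre = midpoint of PR = (-4.5, 4.5), r² = 346/4 = 86.5.
r = √(86.5) ≈ 9.30.

9.30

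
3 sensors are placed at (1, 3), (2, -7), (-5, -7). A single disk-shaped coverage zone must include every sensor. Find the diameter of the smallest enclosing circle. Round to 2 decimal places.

11.72

Call the three points A, B, C in the order given.
Side lengths²: AB² = 101, AC² = 136, BC² = 49.
Since AC² = 136 < 101 + 49 = 150, the triangle is acute, so the smallest enclosing circle is the circumcircle.
Circumcentre = (-1.5, -2.3), r² = 34.34.
Diameter = 2r = 2√(34.34) ≈ 11.72.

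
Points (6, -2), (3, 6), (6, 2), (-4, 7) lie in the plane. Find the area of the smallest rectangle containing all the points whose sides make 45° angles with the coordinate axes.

In coordinates u = x + y, v = x − y the rectangle is axis-aligned; the map (x,y)→(u,v) scales areas by 2.
u-values: 4, 9, 8, 3; range = 9 − 3 = 6.
v-values: 8, -3, 4, -11; range = 8 − (-11) = 19.
Area = (6 × 19) / 2 = 57.

57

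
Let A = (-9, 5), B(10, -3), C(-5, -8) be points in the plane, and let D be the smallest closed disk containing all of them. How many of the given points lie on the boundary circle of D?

3

Side lengths²: AB² = 425, AC² = 185, BC² = 250.
Since AB² = 425 < 250 + 185 = 435, the triangle is acute, so the smallest enclosing circle is the circumcircle.
Circumcentre = (35/86, 67/86), r² = 393125/3698.
The points at distance exactly r from the centre are A, B, C — 3 points.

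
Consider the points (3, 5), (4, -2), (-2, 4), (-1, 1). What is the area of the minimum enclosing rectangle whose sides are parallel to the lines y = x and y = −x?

48

In coordinates u = x + y, v = x − y the rectangle is axis-aligned; the map (x,y)→(u,v) scales areas by 2.
u-values: 8, 2, 2, 0; range = 8 − 0 = 8.
v-values: -2, 6, -6, -2; range = 6 − (-6) = 12.
Area = (8 × 12) / 2 = 48.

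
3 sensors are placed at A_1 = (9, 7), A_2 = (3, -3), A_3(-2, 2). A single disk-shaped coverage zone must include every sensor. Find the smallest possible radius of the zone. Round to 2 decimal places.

Side lengths²: A_1A_2² = 136, A_1A_3² = 146, A_2A_3² = 50.
Since A_1A_3² = 146 < 136 + 50 = 186, the triangle is acute, so the smallest enclosing circle is the circumcircle.
Circumcentre = (4.125, 3.125), r² = 38.78125.
r = √(38.78125) ≈ 6.23.

6.23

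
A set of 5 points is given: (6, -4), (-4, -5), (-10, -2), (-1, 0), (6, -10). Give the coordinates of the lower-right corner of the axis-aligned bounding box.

x-range [-10, 6], y-range [-10, 0].
The lower-right corner is (6, -10).

(6, -10)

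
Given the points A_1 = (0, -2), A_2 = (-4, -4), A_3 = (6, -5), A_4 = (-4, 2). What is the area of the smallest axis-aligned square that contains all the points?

100

The bounding box has width 10 and height 7.
An axis-aligned square enclosing the set must have side ≥ max(width, height).
So the minimum side is max(10, 7) = 10.
Area = 10² = 100.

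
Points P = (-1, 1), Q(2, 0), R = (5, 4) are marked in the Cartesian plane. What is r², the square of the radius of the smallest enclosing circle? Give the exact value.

Side lengths²: PQ² = 10, PR² = 45, QR² = 25.
Since PR² = 45 ≥ 25 + 10 = 35, the angle opposite PR is not acute, so the smallest enclosing circle has PR as diameter.
Centre = midpoint of PR = (2, 2.5), r² = 45/4 = 11.25.

11.25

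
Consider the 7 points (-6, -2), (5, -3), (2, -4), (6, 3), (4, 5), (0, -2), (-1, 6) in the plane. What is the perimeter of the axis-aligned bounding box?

Width = max x − min x = 6 − (-6) = 12.
Height = max y − min y = 6 − (-4) = 10.
Perimeter = 2(12 + 10) = 44.

44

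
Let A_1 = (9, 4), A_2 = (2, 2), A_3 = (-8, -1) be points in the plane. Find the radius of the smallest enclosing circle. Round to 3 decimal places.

Side lengths²: A_1A_2² = 53, A_1A_3² = 314, A_2A_3² = 109.
Since A_1A_3² = 314 ≥ 109 + 53 = 162, the angle opposite A_1A_3 is not acute, so the smallest enclosing circle has A_1A_3 as diameter.
Centre = midpoint of A_1A_3 = (0.5, 1.5), r² = 314/4 = 78.5.
r = √(78.5) ≈ 8.860.

8.860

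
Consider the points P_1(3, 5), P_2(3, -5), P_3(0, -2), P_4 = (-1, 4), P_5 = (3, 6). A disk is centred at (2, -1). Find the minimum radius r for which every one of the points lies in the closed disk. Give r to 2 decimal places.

The required radius is the distance from (2, -1) to the farthest point.
Squared distances: 37, 17, 5, 34, 50.
Maximum is 50, attained at P_5.
r = √50 ≈ 7.07.

7.07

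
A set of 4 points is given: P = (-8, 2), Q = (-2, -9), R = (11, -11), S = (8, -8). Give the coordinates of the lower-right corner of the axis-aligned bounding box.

(11, -11)

x-range [-8, 11], y-range [-11, 2].
The lower-right corner is (11, -11).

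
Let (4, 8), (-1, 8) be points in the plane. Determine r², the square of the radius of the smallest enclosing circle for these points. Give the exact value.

The smallest circle enclosing two points has them as diameter endpoints.
Centre = midpoint = (1.5, 8); r² = |(4, 8)−(-1, 8)|²/4 = 25/4 = 6.25.

6.25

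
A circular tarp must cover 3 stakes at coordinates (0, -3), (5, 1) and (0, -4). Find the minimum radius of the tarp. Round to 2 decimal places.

Call the three points A, B, C in the order given.
Side lengths²: AB² = 41, AC² = 1, BC² = 50.
Since BC² = 50 ≥ 41 + 1 = 42, the angle opposite BC is not acute, so the smallest enclosing circle has BC as diameter.
Centre = midpoint of BC = (2.5, -1.5), r² = 50/4 = 12.5.
r = √(12.5) ≈ 3.54.

3.54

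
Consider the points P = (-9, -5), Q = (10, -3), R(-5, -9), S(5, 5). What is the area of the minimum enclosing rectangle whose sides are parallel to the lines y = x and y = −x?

204

In coordinates u = x + y, v = x − y the rectangle is axis-aligned; the map (x,y)→(u,v) scales areas by 2.
u-values: -14, 7, -14, 10; range = 10 − (-14) = 24.
v-values: -4, 13, 4, 0; range = 13 − (-4) = 17.
Area = (24 × 17) / 2 = 204.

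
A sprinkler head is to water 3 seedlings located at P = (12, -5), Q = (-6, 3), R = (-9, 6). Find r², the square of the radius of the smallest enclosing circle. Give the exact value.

Side lengths²: PQ² = 388, PR² = 562, QR² = 18.
Since PR² = 562 ≥ 388 + 18 = 406, the angle opposite PR is not acute, so the smallest enclosing circle has PR as diameter.
Centre = midpoint of PR = (1.5, 0.5), r² = 562/4 = 140.5.

140.5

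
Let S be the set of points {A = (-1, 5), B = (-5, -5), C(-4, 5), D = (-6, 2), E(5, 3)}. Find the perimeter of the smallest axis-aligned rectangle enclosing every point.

Width = max x − min x = 5 − (-6) = 11.
Height = max y − min y = 5 − (-5) = 10.
Perimeter = 2(11 + 10) = 42.

42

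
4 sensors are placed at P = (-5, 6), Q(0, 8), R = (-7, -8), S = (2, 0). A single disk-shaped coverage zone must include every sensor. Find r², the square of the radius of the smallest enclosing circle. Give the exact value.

76.25

The minimum enclosing circle of a finite set is fixed by two of the points (as a diameter) or three (as a circumcircle).
The farthest pair is Q–R with squared distance 305. The circle on this segment as diameter has centre (-3.5, 0) and r² = 305/4 = 76.25.
Check P: distance² to centre = 38.25 ≤ 76.25, so it lies inside.
All remaining points lie in this disk, and no smaller disk contains both endpoints, so this is the minimum enclosing circle.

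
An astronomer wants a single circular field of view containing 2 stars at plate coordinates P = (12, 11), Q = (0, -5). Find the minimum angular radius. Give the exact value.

10

The smallest circle enclosing two points has them as diameter endpoints.
Centre = midpoint = (6, 3); r² = |PQ|²/4 = 400/4 = 100.
r = √100 = 10.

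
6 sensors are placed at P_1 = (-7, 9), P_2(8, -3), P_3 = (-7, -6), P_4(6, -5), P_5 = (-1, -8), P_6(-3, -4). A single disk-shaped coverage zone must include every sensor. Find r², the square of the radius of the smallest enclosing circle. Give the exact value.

95.94

By Welzl's lemma the MEC is supported by two points (diametrically opposite) or three points (on a circumcircle).
The minimum enclosing circle is determined by three boundary points: P_1, P_2, P_3.
Their circumcentre is (-0.7, 1.5) with r² = 95.94.
The farthest remaining point P_5 is at distance² 90.34 ≤ 95.94.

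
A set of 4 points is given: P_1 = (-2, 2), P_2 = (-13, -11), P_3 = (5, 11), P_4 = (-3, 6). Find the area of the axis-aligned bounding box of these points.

396

x ranges over [-13, 5], width 18.
y ranges over [-11, 11], height 22.
Area = 18 × 22 = 396.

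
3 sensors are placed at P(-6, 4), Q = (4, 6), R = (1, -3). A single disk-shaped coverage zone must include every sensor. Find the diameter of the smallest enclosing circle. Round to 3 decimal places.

11.402

Side lengths²: PQ² = 104, PR² = 98, QR² = 90.
Since PQ² = 104 < 98 + 90 = 188, the triangle is acute, so the smallest enclosing circle is the circumcircle.
Circumcentre = (-0.5, 2.5), r² = 32.5.
Diameter = 2r = 2√(32.5) ≈ 11.402.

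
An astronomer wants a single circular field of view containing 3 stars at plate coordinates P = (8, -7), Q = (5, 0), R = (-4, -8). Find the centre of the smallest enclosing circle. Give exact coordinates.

(11/6, -5.5)

Side lengths²: PQ² = 58, PR² = 145, QR² = 145.
Since QR² = 145 < 145 + 58 = 203, the triangle is acute, so the smallest enclosing circle is the circumcircle.
Circumcentre = (11/6, -5.5), r² = 725/18.
Centre = (11/6, -5.5).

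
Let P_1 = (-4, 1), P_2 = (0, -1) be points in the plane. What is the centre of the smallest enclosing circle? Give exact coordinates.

The smallest circle enclosing two points has them as diameter endpoints.
Centre = midpoint = (-2, 0); r² = |P_1P_2|²/4 = 20/4 = 5.
Centre = (-2, 0).

(-2, 0)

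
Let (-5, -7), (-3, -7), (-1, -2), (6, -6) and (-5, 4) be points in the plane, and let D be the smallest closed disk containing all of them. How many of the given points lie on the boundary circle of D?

The minimum enclosing circle is determined by three boundary points: (-5, -7), (6, -6), (-5, 4).
Their circumcentre is (1/22, -1.5) with r² = 13481/242.
The farthest remaining point (-3, -7) is at distance² 9565/242 ≤ 13481/242.
The points at distance exactly r from the centre are (-5, -7), (6, -6), (-5, 4) — 3 points.

3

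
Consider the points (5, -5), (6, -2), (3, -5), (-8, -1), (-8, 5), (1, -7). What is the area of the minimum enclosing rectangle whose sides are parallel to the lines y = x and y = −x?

In coordinates u = x + y, v = x − y the rectangle is axis-aligned; the map (x,y)→(u,v) scales areas by 2.
u-values: 0, 4, -2, -9, -3, -6; range = 4 − (-9) = 13.
v-values: 10, 8, 8, -7, -13, 8; range = 10 − (-13) = 23.
Area = (13 × 23) / 2 = 149.5.

149.5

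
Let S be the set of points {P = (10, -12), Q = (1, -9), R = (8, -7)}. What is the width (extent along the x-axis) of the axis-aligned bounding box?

9

max x = 10, min x = 1, so width = 9.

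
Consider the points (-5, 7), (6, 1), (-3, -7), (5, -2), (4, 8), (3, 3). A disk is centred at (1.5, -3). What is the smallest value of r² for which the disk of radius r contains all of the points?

142.25

The required radius is the distance from (1.5, -3) to the farthest point.
Squared distances: 142.25, 36.25, 36.25, 13.25, 127.25, 38.25.
Maximum is 142.25, attained at (-5, 7).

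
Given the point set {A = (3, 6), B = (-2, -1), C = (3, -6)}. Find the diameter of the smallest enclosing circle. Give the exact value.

Side lengths²: AB² = 74, AC² = 144, BC² = 50.
Since AC² = 144 ≥ 74 + 50 = 124, the angle opposite AC is not acute, so the smallest enclosing circle has AC as diameter.
Centre = midpoint of AC = (3, 0), r² = 144/4 = 36.
Diameter = 2r = 2√36 = 12.

12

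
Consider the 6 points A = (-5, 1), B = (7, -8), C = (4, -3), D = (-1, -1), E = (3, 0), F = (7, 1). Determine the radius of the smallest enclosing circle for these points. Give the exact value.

A smallest enclosing disk is always determined by at most three of the input points on its boundary.
The farthest pair is A–B with squared distance 225. The circle on this segment as diameter has centre (1, -3.5) and r² = 225/4 = 56.25.
Check C: distance² to centre = 9.25 ≤ 56.25, so it lies inside.
All remaining points lie in this disk, and no smaller disk contains both endpoints, so this is the minimum enclosing circle.
r = √(56.25) = 7.5.

7.5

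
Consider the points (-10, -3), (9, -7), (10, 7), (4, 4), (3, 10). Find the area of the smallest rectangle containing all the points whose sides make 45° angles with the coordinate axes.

345

In coordinates u = x + y, v = x − y the rectangle is axis-aligned; the map (x,y)→(u,v) scales areas by 2.
u-values: -13, 2, 17, 8, 13; range = 17 − (-13) = 30.
v-values: -7, 16, 3, 0, -7; range = 16 − (-7) = 23.
Area = (30 × 23) / 2 = 345.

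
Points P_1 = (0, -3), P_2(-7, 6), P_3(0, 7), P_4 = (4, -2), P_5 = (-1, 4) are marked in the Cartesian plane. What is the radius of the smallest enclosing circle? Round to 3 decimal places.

By Welzl's lemma the MEC is supported by two points (diametrically opposite) or three points (on a circumcircle).
The farthest pair is P_2–P_4 with squared distance 185. The circle on this segment as diameter has centre (-1.5, 2) and r² = 185/4 = 46.25.
Check P_1: distance² to centre = 27.25 ≤ 46.25, so it lies inside.
All remaining points lie in this disk, and no smaller disk contains both endpoints, so this is the minimum enclosing circle.
r = √(46.25) ≈ 6.801.

6.801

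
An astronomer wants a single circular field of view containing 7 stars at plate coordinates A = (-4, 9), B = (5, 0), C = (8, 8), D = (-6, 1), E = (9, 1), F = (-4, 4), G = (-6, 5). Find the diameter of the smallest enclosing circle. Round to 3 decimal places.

15.811

The minimum enclosing circle of a finite set is fixed by two of the points (as a diameter) or three (as a circumcircle).
The minimum enclosing circle is determined by three boundary points: C, D, E.
Their circumcentre is (1.5, 3.5) with r² = 62.5.
The farthest remaining point A is at distance² 60.5 ≤ 62.5.
Diameter = 2r = 2√(62.5) ≈ 15.811.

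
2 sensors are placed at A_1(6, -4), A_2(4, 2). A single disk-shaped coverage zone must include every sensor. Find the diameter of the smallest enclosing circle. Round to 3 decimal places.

6.325

The smallest circle enclosing two points has them as diameter endpoints.
Centre = midpoint = (5, -1); r² = |A_1A_2|²/4 = 40/4 = 10.
Diameter = 2r = 2√10 ≈ 6.325.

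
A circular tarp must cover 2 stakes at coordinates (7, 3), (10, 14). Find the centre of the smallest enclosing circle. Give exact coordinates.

The smallest circle enclosing two points has them as diameter endpoints.
Centre = midpoint = (8.5, 8.5); r² = |(7, 3)−(10, 14)|²/4 = 130/4 = 32.5.
Centre = (8.5, 8.5).

(8.5, 8.5)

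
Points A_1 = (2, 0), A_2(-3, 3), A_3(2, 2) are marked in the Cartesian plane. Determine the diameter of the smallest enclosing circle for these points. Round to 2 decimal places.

5.83

Side lengths²: A_1A_2² = 34, A_1A_3² = 4, A_2A_3² = 26.
Since A_1A_2² = 34 ≥ 26 + 4 = 30, the angle opposite A_1A_2 is not acute, so the smallest enclosing circle has A_1A_2 as diameter.
Centre = midpoint of A_1A_2 = (-0.5, 1.5), r² = 34/4 = 8.5.
Diameter = 2r = 2√(8.5) ≈ 5.83.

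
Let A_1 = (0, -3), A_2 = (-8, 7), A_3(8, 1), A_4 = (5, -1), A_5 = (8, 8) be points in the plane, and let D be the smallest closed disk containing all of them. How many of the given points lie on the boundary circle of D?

3

The minimum enclosing circle is determined by three boundary points: A_2, A_3, A_5.
Their circumcentre is (0.1875, 4.5) with r² = 73.28515625.
The farthest remaining point A_1 is at distance² 56.28515625 ≤ 73.28515625.
The points at distance exactly r from the centre are A_2, A_3, A_5 — 3 points.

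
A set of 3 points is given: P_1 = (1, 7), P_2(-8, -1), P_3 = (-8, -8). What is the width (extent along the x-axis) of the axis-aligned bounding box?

max x = 1, min x = -8, so width = 9.

9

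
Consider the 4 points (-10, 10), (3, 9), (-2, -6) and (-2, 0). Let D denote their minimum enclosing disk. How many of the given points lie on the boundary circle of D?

A smallest enclosing disk is always determined by at most three of the input points on its boundary.
The minimum enclosing circle is determined by three boundary points: (-10, 10), (3, 9), (-2, -6).
Their circumcentre is (-4, 3) with r² = 85.
The farthest remaining point (-2, 0) is at distance² 13 ≤ 85.
The points at distance exactly r from the centre are (-10, 10), (3, 9), (-2, -6) — 3 points.

3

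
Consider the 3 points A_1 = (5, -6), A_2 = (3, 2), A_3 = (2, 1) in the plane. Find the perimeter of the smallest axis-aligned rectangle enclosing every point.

22

Width = max x − min x = 5 − 2 = 3.
Height = max y − min y = 2 − (-6) = 8.
Perimeter = 2(3 + 8) = 22.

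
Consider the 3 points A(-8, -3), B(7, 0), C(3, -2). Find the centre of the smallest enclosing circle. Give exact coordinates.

(-0.5, -1.5)

Side lengths²: AB² = 234, AC² = 122, BC² = 20.
Since AB² = 234 ≥ 122 + 20 = 142, the angle opposite AB is not acute, so the smallest enclosing circle has AB as diameter.
Centre = midpoint of AB = (-0.5, -1.5), r² = 234/4 = 58.5.
Centre = (-0.5, -1.5).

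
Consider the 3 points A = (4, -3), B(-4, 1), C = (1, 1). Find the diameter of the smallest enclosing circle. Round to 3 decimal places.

Side lengths²: AB² = 80, AC² = 25, BC² = 25.
Since AB² = 80 ≥ 25 + 25 = 50, the angle opposite AB is not acute, so the smallest enclosing circle has AB as diameter.
Centre = midpoint of AB = (0, -1), r² = 80/4 = 20.
Diameter = 2r = 2√20 ≈ 8.944.

8.944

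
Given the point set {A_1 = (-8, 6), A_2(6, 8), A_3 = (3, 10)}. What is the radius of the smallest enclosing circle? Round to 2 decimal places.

Side lengths²: A_1A_2² = 200, A_1A_3² = 137, A_2A_3² = 13.
Since A_1A_2² = 200 ≥ 137 + 13 = 150, the angle opposite A_1A_2 is not acute, so the smallest enclosing circle has A_1A_2 as diameter.
Centre = midpoint of A_1A_2 = (-1, 7), r² = 200/4 = 50.
r = √50 ≈ 7.07.

7.07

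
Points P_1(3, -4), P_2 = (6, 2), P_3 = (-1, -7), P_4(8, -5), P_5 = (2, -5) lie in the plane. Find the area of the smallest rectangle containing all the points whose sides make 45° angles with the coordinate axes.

72

In coordinates u = x + y, v = x − y the rectangle is axis-aligned; the map (x,y)→(u,v) scales areas by 2.
u-values: -1, 8, -8, 3, -3; range = 8 − (-8) = 16.
v-values: 7, 4, 6, 13, 7; range = 13 − 4 = 9.
Area = (16 × 9) / 2 = 72.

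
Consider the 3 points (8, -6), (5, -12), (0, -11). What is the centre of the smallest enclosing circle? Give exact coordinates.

Call the three points A, B, C in the order given.
Side lengths²: AB² = 45, AC² = 89, BC² = 26.
Since AC² = 89 ≥ 45 + 26 = 71, the angle opposite AC is not acute, so the smallest enclosing circle has AC as diameter.
Centre = midpoint of AC = (4, -8.5), r² = 89/4 = 22.25.
Centre = (4, -8.5).

(4, -8.5)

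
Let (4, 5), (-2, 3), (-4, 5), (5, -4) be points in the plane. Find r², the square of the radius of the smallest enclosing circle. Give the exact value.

40.5

The farthest pair is (-4, 5)–(5, -4) with squared distance 162. The circle on this segment as diameter has centre (0.5, 0.5) and r² = 162/4 = 40.5.
Check (4, 5): distance² to centre = 32.5 ≤ 40.5, so it lies inside.
All remaining points lie in this disk, and no smaller disk contains both endpoints, so this is the minimum enclosing circle.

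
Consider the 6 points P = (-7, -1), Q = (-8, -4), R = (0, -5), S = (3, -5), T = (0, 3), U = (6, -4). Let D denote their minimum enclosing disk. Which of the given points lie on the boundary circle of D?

Q, T, U

The minimum enclosing circle is determined by three boundary points: Q, T, U.
Their circumcentre is (-1, -55/14) with r² = 9605/196.
The farthest remaining point P is at distance² 8737/196 ≤ 9605/196.
The points at distance exactly r from the centre are Q, T, U — 3 points.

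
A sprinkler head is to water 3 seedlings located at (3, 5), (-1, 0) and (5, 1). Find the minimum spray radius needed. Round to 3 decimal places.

Call the three points A, B, C in the order given.
Side lengths²: AB² = 41, AC² = 20, BC² = 37.
Since AB² = 41 < 37 + 20 = 57, the triangle is acute, so the smallest enclosing circle is the circumcircle.
Circumcentre = (23/13, 49/26), r² = 7585/676.
r = √(7585/676) ≈ 3.350.

3.350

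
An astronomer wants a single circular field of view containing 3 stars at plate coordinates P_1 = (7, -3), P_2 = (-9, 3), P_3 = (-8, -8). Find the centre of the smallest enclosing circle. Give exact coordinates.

Side lengths²: P_1P_2² = 292, P_1P_3² = 250, P_2P_3² = 122.
Since P_1P_2² = 292 < 250 + 122 = 372, the triangle is acute, so the smallest enclosing circle is the circumcircle.
Circumcentre = (-29/17, -32/17), r² = 22265/289.
Centre = (-29/17, -32/17).

(-29/17, -32/17)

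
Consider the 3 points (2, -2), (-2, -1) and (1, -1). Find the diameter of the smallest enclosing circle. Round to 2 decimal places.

Call the three points A, B, C in the order given.
Side lengths²: AB² = 17, AC² = 2, BC² = 9.
Since AB² = 17 ≥ 9 + 2 = 11, the angle opposite AB is not acute, so the smallest enclosing circle has AB as diameter.
Centre = midpoint of AB = (0, -1.5), r² = 17/4 = 4.25.
Diameter = 2r = 2√(4.25) ≈ 4.12.

4.12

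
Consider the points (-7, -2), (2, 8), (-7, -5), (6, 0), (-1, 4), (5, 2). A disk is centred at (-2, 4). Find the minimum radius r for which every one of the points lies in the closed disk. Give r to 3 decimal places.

The required radius is the distance from (-2, 4) to the farthest point.
Squared distances: 61, 32, 106, 80, 1, 53.
Maximum is 106, attained at (-7, -5).
r = √106 ≈ 10.296.

10.296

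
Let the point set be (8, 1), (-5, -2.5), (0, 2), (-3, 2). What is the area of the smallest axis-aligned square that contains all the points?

169

The bounding box has width 13 and height 4.5.
An axis-aligned square enclosing the set must have side ≥ max(width, height).
So the minimum side is max(13, 4.5) = 13.
Area = 13² = 169.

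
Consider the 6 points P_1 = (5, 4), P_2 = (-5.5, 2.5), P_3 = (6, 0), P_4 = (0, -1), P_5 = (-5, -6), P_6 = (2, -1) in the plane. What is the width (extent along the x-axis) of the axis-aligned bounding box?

11.5

max x = 6, min x = -5.5, so width = 11.5.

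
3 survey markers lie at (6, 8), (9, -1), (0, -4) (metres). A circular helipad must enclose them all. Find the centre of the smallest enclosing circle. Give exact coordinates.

Call the three points A, B, C in the order given.
Side lengths²: AB² = 90, AC² = 180, BC² = 90.
Since AC² = 180 ≥ 90 + 90 = 180, the angle opposite AC is not acute, so the smallest enclosing circle has AC as diameter.
Centre = midpoint of AC = (3, 2), r² = 180/4 = 45.
Centre = (3, 2).

(3, 2)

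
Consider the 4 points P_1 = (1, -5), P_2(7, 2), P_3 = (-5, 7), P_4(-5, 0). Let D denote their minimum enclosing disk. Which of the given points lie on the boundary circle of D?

By Welzl's lemma the MEC is supported by two points (diametrically opposite) or three points (on a circumcircle).
The minimum enclosing circle is determined by three boundary points: P_1, P_2, P_3.
Their circumcentre is (-1/19, 75/38) with r² = 71825/1444.
The farthest remaining point P_4 is at distance² 40969/1444 ≤ 71825/1444.
The points at distance exactly r from the centre are P_1, P_2, P_3 — 3 points.

P_1, P_2, P_3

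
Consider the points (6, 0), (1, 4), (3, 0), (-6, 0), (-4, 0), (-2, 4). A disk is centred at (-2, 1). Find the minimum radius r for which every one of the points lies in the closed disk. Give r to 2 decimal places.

8.06

The required radius is the distance from (-2, 1) to the farthest point.
Squared distances: 65, 18, 26, 17, 5, 9.
Maximum is 65, attained at (6, 0).
r = √65 ≈ 8.06.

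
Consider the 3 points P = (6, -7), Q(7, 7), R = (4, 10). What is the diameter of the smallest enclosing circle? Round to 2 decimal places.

17.12

Side lengths²: PQ² = 197, PR² = 293, QR² = 18.
Since PR² = 293 ≥ 197 + 18 = 215, the angle opposite PR is not acute, so the smallest enclosing circle has PR as diameter.
Centre = midpoint of PR = (5, 1.5), r² = 293/4 = 73.25.
Diameter = 2r = 2√(73.25) ≈ 17.12.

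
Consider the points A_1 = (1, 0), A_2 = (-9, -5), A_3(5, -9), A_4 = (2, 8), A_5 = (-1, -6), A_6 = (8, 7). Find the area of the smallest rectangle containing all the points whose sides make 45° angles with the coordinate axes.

In coordinates u = x + y, v = x − y the rectangle is axis-aligned; the map (x,y)→(u,v) scales areas by 2.
u-values: 1, -14, -4, 10, -7, 15; range = 15 − (-14) = 29.
v-values: 1, -4, 14, -6, 5, 1; range = 14 − (-6) = 20.
Area = (29 × 20) / 2 = 290.

290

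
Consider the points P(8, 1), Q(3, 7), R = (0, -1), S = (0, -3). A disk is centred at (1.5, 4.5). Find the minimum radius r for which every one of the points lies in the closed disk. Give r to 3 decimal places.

7.649

The required radius is the distance from (1.5, 4.5) to the farthest point.
Squared distances: 54.5, 8.5, 32.5, 58.5.
Maximum is 58.5, attained at S.
r = √(58.5) ≈ 7.649.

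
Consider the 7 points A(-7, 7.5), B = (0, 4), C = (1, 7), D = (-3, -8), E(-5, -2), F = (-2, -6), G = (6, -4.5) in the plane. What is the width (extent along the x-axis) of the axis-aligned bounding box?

max x = 6, min x = -7, so width = 13.

13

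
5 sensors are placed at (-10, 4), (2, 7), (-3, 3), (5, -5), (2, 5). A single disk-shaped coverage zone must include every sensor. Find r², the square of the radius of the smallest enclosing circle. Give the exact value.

76.5

A smallest enclosing disk is always determined by at most three of the input points on its boundary.
The farthest pair is (-10, 4)–(5, -5) with squared distance 306. The circle on this segment as diameter has centre (-2.5, -0.5) and r² = 306/4 = 76.5.
Check (2, 7): distance² to centre = 76.5 ≤ 76.5, so it lies inside.
All remaining points lie in this disk, and no smaller disk contains both endpoints, so this is the minimum enclosing circle.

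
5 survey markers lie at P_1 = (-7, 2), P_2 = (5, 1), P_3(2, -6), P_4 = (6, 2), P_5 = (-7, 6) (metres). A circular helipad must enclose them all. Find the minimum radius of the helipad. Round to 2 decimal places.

7.60

The minimum enclosing circle is determined by three boundary points: P_3, P_4, P_5.
Their circumcentre is (-1.5, 0.75) with r² = 57.8125.
The farthest remaining point P_2 is at distance² 42.3125 ≤ 57.8125.
r = √(57.8125) ≈ 7.60.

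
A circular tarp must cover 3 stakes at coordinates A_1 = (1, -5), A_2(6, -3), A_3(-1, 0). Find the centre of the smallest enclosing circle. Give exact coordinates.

Side lengths²: A_1A_2² = 29, A_1A_3² = 29, A_2A_3² = 58.
Since A_2A_3² = 58 ≥ 29 + 29 = 58, the angle opposite A_2A_3 is not acute, so the smallest enclosing circle has A_2A_3 as diameter.
Centre = midpoint of A_2A_3 = (2.5, -1.5), r² = 58/4 = 14.5.
Centre = (2.5, -1.5).

(2.5, -1.5)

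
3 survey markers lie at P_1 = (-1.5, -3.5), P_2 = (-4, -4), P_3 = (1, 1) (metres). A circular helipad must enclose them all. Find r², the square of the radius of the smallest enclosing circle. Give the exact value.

Side lengths²: P_1P_2² = 6.5, P_1P_3² = 26.5, P_2P_3² = 50.
Since P_2P_3² = 50 ≥ 26.5 + 6.5 = 33, the angle opposite P_2P_3 is not acute, so the smallest enclosing circle has P_2P_3 as diameter.
Centre = midpoint of P_2P_3 = (-1.5, -1.5), r² = 50/4 = 12.5.

12.5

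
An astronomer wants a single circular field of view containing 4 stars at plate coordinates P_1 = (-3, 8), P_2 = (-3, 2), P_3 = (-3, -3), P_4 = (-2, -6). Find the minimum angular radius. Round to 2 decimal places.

A smallest enclosing disk is always determined by at most three of the input points on its boundary.
The farthest pair is P_1–P_4 with squared distance 197. The circle on this segment as diameter has centre (-2.5, 1) and r² = 197/4 = 49.25.
Check P_2: distance² to centre = 1.25 ≤ 49.25, so it lies inside.
All remaining points lie in this disk, and no smaller disk contains both endpoints, so this is the minimum enclosing circle.
r = √(49.25) ≈ 7.02.

7.02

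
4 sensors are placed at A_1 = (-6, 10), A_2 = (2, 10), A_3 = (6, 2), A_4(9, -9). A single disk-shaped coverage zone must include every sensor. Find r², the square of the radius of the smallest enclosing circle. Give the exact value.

The farthest pair is A_1–A_4 with squared distance 586. The circle on this segment as diameter has centre (1.5, 0.5) and r² = 586/4 = 146.5.
Check A_2: distance² to centre = 90.5 ≤ 146.5, so it lies inside.
All remaining points lie in this disk, and no smaller disk contains both endpoints, so this is the minimum enclosing circle.

146.5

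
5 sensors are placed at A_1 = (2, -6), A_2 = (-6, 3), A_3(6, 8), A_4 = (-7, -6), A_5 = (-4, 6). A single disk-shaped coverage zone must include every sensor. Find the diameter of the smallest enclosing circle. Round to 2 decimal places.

19.10

The minimum enclosing circle of a finite set is fixed by two of the points (as a diameter) or three (as a circumcircle).
The farthest pair is A_3–A_4 with squared distance 365. The circle on this segment as diameter has centre (-0.5, 1) and r² = 365/4 = 91.25.
Check A_1: distance² to centre = 55.25 ≤ 91.25, so it lies inside.
All remaining points lie in this disk, and no smaller disk contains both endpoints, so this is the minimum enclosing circle.
Diameter = 2r = 2√(91.25) ≈ 19.10.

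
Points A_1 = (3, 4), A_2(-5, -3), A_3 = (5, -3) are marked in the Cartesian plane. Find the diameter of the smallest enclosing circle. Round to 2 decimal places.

Side lengths²: A_1A_2² = 113, A_1A_3² = 53, A_2A_3² = 100.
Since A_1A_2² = 113 < 100 + 53 = 153, the triangle is acute, so the smallest enclosing circle is the circumcircle.
Circumcentre = (0, -9/14), r² = 5989/196.
Diameter = 2r = 2√(5989/196) ≈ 11.06.

11.06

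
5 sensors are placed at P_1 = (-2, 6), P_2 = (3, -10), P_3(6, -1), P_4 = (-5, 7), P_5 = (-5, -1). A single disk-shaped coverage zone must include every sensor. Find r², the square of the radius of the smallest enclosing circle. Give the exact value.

88.25

A smallest enclosing disk is always determined by at most three of the input points on its boundary.
The farthest pair is P_2–P_4 with squared distance 353. The circle on this segment as diameter has centre (-1, -1.5) and r² = 353/4 = 88.25.
Check P_1: distance² to centre = 57.25 ≤ 88.25, so it lies inside.
All remaining points lie in this disk, and no smaller disk contains both endpoints, so this is the minimum enclosing circle.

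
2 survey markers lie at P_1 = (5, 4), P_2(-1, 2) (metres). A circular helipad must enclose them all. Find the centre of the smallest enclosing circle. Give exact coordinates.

The smallest circle enclosing two points has them as diameter endpoints.
Centre = midpoint = (2, 3); r² = |P_1P_2|²/4 = 40/4 = 10.
Centre = (2, 3).

(2, 3)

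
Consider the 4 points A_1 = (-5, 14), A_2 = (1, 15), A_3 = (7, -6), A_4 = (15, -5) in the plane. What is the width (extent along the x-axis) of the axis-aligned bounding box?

20

max x = 15, min x = -5, so width = 20.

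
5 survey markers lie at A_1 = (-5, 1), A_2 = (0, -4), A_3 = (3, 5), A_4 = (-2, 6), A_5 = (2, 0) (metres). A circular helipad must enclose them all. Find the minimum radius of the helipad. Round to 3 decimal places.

By Welzl's lemma the MEC is supported by two points (diametrically opposite) or three points (on a circumcircle).
The minimum enclosing circle is determined by three boundary points: A_2, A_3, A_4.
Their circumcentre is (-0.375, 1.125) with r² = 26.40625.
The farthest remaining point A_1 is at distance² 21.40625 ≤ 26.40625.
r = √(26.40625) ≈ 5.139.

5.139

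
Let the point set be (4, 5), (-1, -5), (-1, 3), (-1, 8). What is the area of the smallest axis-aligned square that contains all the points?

169

The bounding box has width 5 and height 13.
An axis-aligned square enclosing the set must have side ≥ max(width, height).
So the minimum side is max(5, 13) = 13.
Area = 13² = 169.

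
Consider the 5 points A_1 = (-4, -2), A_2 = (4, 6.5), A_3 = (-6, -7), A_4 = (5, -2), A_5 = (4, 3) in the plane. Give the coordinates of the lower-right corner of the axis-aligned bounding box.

x-range [-6, 5], y-range [-7, 6.5].
The lower-right corner is (5, -7).

(5, -7)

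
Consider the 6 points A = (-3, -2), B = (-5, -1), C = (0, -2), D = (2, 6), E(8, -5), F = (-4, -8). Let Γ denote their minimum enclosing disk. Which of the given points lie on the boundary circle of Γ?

D, E, F

A smallest enclosing disk is always determined by at most three of the input points on its boundary.
The minimum enclosing circle is determined by three boundary points: D, E, F.
Their circumcentre is (0.82, -1.78) with r² = 61.9208.
The farthest remaining point B is at distance² 34.4808 ≤ 61.9208.
The points at distance exactly r from the centre are D, E, F — 3 points.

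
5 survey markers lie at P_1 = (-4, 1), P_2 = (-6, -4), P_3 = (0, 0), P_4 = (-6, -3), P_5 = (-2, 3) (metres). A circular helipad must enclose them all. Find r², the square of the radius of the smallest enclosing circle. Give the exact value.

16.25

By Welzl's lemma the MEC is supported by two points (diametrically opposite) or three points (on a circumcircle).
The farthest pair is P_2–P_5 with squared distance 65. The circle on this segment as diameter has centre (-4, -0.5) and r² = 65/4 = 16.25.
Check P_1: distance² to centre = 2.25 ≤ 16.25, so it lies inside.
All remaining points lie in this disk, and no smaller disk contains both endpoints, so this is the minimum enclosing circle.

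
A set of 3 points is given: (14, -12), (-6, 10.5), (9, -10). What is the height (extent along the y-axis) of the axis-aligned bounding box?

max y = 10.5, min y = -12, so height = 22.5.

22.5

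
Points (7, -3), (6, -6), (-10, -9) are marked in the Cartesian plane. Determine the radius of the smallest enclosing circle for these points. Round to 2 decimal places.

Call the three points A, B, C in the order given.
Side lengths²: AB² = 10, AC² = 325, BC² = 265.
Since AC² = 325 ≥ 265 + 10 = 275, the angle opposite AC is not acute, so the smallest enclosing circle has AC as diameter.
Centre = midpoint of AC = (-1.5, -6), r² = 325/4 = 81.25.
r = √(81.25) ≈ 9.01.

9.01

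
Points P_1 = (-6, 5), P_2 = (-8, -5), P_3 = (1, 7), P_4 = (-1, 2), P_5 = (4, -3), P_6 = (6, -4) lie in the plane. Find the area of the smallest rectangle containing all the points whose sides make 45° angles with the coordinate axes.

In coordinates u = x + y, v = x − y the rectangle is axis-aligned; the map (x,y)→(u,v) scales areas by 2.
u-values: -1, -13, 8, 1, 1, 2; range = 8 − (-13) = 21.
v-values: -11, -3, -6, -3, 7, 10; range = 10 − (-11) = 21.
Area = (21 × 21) / 2 = 220.5.

220.5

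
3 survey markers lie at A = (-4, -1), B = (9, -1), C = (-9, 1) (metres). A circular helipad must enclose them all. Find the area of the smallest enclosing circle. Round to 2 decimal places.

Side lengths²: AB² = 169, AC² = 29, BC² = 328.
Since BC² = 328 ≥ 169 + 29 = 198, the angle opposite BC is not acute, so the smallest enclosing circle has BC as diameter.
Centre = midpoint of BC = (0, 0), r² = 328/4 = 82.
Area = π·r² = π·82 ≈ 257.61.

257.61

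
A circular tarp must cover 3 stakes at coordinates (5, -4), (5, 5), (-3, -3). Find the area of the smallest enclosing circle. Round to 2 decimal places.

102.10

Call the three points A, B, C in the order given.
Side lengths²: AB² = 81, AC² = 65, BC² = 128.
Since BC² = 128 < 81 + 65 = 146, the triangle is acute, so the smallest enclosing circle is the circumcircle.
Circumcentre = (1.5, 0.5), r² = 32.5.
Area = π·r² = π·32.5 ≈ 102.10.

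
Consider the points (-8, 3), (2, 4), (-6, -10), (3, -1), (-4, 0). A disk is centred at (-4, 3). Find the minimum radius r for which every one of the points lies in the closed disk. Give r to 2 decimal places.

13.15

The required radius is the distance from (-4, 3) to the farthest point.
Squared distances: 16, 37, 173, 65, 9.
Maximum is 173, attained at (-6, -10).
r = √173 ≈ 13.15.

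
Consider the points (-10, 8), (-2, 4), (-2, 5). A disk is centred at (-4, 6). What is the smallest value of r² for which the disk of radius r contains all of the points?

The required radius is the distance from (-4, 6) to the farthest point.
Squared distances: 40, 8, 5.
Maximum is 40, attained at (-10, 8).

40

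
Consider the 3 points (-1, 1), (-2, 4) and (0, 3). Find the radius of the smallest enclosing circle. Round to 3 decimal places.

1.581

Call the three points A, B, C in the order given.
Side lengths²: AB² = 10, AC² = 5, BC² = 5.
Since AB² = 10 ≥ 5 + 5 = 10, the angle opposite AB is not acute, so the smallest enclosing circle has AB as diameter.
Centre = midpoint of AB = (-1.5, 2.5), r² = 10/4 = 2.5.
r = √(2.5) ≈ 1.581.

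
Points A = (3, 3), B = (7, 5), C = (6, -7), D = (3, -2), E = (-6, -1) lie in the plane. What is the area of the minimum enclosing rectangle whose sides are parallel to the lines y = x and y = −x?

171

In coordinates u = x + y, v = x − y the rectangle is axis-aligned; the map (x,y)→(u,v) scales areas by 2.
u-values: 6, 12, -1, 1, -7; range = 12 − (-7) = 19.
v-values: 0, 2, 13, 5, -5; range = 13 − (-5) = 18.
Area = (19 × 18) / 2 = 171.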